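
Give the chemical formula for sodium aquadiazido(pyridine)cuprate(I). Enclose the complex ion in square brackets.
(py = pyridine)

Na[Cu(H2O)(N3)2(py)]

Ligands: 2 azido (N3, -1), 1 aqua (H2O, neutral), 1 pyridine (py, neutral). Ligand charge sum = -2.
With Cu in oxidation state +1, the complex ion is [Cu...]^1−.
Charge balance with sodium (+1) requires 1 complex ion per 1 sodium.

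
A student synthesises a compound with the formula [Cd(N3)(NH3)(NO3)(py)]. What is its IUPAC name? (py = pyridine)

There is no counter-ion, so the complex is neutral overall.
Ligand charges: 1×ammine (neutral), 1×pyridine (neutral), 1×azido (-1 each), 1×nitrato (-1 each); total -2. So Cd + (-2) = 0, giving Cd = +2.
Ligands are named alphabetically: ammine before azido before nitrato before pyridine.

ammineazidonitrato(pyridine)cadmium(II)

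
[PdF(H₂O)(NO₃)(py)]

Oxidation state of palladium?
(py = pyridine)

+2

No counter-ion: the bracketed complex is neutral.
Ligand charges: 1×NO3 = -1; 1×H2O neutral; 1×F = -1; 1×py neutral; sum -2.
Pd + (-2) = 0 ⇒ Pd is +2.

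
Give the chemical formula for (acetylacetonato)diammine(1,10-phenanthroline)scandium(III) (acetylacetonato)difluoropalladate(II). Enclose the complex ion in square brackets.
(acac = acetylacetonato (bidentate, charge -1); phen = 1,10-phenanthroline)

Cation [Sc…]: ligand charges -1, Sc(III) ⇒ ion charge 2+.
Anion [Pd…]: ligand charges -3, Pd(II) ⇒ ion charge 1−.
One 2+ cation requires 2 of the 1− anion.

[Sc(acac)(NH3)2(phen)][Pd(acac)F2]2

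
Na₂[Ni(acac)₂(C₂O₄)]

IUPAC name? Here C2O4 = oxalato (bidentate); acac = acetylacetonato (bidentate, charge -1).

sodium bis(acetylacetonato)oxalatonickelate(II)

The 2 sodium counter-ions carry a total charge of +2, so each complex ion is 2−.
Ligand charges: 1×oxalato (-2 each), 2×acetylacetonato (-1 each); total -4. So Ni + (-4) = 2−, giving Ni = +2.
The complex ion is anionic, so nickel takes the -ate form nickelate(II).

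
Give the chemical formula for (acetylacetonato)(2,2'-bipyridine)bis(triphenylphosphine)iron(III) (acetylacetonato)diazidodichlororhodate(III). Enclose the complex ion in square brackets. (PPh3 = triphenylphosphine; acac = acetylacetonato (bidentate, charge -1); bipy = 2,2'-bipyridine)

[Fe(acac)(bipy)(PPh3)2][Rh(acac)Cl2(N3)2]

Cation [Fe…]: ligand charges -1, Fe(III) ⇒ ion charge 2+.
Anion [Rh…]: ligand charges -5, Rh(III) ⇒ ion charge 2−.
One 2+ cation balances one 2− anion.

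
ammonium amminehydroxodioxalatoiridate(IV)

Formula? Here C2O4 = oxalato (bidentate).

Ligands: 1 ammine (NH3, neutral), 1 hydroxo (OH, -1), 2 oxalato (C2O4, -2). Ligand charge sum = -5.
With Ir in oxidation state +4, the complex ion is [Ir...]^1−.
Charge balance with ammonium (+1) requires 1 complex ion per 1 ammonium.

NH4[Ir(C2O4)2(NH3)(OH)]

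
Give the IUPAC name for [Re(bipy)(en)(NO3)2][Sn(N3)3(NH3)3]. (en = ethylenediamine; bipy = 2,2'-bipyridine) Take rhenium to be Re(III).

(2,2'-bipyridine)(ethylenediamine)dinitratorhenium(III) triamminetriazidostannate(II)

Re is given as +3; the cation's ligand charges sum to -2, so the complex cation is 1+.
A 1:1 salt means the anion carries the equal and opposite charge, 1−.
Anion: ligand charges sum to -3; for the ion to be 1−, Sn = +2.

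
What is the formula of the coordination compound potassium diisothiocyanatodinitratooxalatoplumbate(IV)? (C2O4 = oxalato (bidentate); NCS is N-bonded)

Ligands: 1 oxalato (C2O4, -2), 2 nitrato (NO3, -1), 2 isothiocyanato (NCS, -1). Ligand charge sum = -6.
With Pb in oxidation state +4, the complex ion is [Pb...]^2−.
Charge balance with potassium (+1) requires 1 complex ion per 2 potassium.

K2[Pb(C2O4)(NCS)2(NO3)2]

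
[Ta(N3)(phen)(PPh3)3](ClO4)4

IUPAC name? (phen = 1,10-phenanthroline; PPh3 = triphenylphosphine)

azido(1,10-phenanthroline)tris(triphenylphosphine)tantalum(V) perchlorate

The 4 perchlorate counter-ions carry a total charge of -4, so each complex ion is 4+.
Ligand charges: 1×azido (-1 each), 1×1,10-phenanthroline (neutral), 3×triphenylphosphine (neutral); total -1. So Ta + (-1) = 4+, giving Ta = +5.
Ligands are named alphabetically: azido before phenanthroline before triphenylphosphine.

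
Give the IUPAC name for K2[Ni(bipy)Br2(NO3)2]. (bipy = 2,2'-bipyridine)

potassium (2,2'-bipyridine)dibromodinitratonickelate(II)

The 2 potassium counter-ions carry a total charge of +2, so each complex ion is 2−.
Ligand charges: 2×nitrato (-1 each), 1×2,2'-bipyridine (neutral), 2×bromo (-1 each); total -4. So Ni + (-4) = 2−, giving Ni = +2.
The complex ion is anionic, so nickel takes the -ate form nickelate(II).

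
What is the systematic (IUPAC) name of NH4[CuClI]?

The 1 ammonium counter-ion carries a total charge of +1, so each complex ion is 1−.
Ligand charges: 1×chloro (-1 each), 1×iodo (-1 each); total -2. So Cu + (-2) = 1−, giving Cu = +1.
The complex ion is anionic, so copper takes the -ate form cuprate(I).

ammonium chloroiodocuprate(I)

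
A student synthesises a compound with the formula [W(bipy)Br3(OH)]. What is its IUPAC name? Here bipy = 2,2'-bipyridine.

(2,2'-bipyridine)tribromohydroxotungsten(IV)

There is no counter-ion, so the complex is neutral overall.
Ligand charges: 1×2,2'-bipyridine (neutral), 1×hydroxo (-1 each), 3×bromo (-1 each); total -4. So W + (-4) = 0, giving W = +4.
Ligands are named alphabetically: bipyridine before bromo before hydroxo.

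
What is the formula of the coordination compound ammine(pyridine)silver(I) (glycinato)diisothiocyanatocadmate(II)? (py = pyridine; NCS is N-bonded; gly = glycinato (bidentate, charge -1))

Cation [Ag…]: ligand charges 0, Ag(I) ⇒ ion charge 1+.
Anion [Cd…]: ligand charges -3, Cd(II) ⇒ ion charge 1−.
One 1+ cation balances one 1− anion.

[Ag(NH3)(py)][Cd(gly)(NCS)2]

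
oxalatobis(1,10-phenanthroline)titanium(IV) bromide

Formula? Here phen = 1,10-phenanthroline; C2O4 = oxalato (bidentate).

[Ti(C2O4)(phen)2]Br2

Ligands: 2 1,10-phenanthroline (phen, neutral), 1 oxalato (C2O4, -2). Ligand charge sum = -2.
With Ti in oxidation state +4, the complex ion is [Ti...]^2+.
Charge balance with bromide (-1) requires 1 complex ion per 2 bromide.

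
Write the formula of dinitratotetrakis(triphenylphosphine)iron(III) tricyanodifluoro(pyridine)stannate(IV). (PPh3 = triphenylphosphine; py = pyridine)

Cation [Fe…]: ligand charges -2, Fe(III) ⇒ ion charge 1+.
Anion [Sn…]: ligand charges -5, Sn(IV) ⇒ ion charge 1−.
One 1+ cation balances one 1− anion.

[Fe(NO3)2(PPh3)4][Sn(CN)3F2(py)]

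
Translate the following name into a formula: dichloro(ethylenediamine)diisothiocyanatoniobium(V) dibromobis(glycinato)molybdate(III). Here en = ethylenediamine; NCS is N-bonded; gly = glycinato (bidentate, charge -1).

[NbCl2(en)(NCS)2][MoBr2(gly)2]

Cation [Nb…]: ligand charges -4, Nb(V) ⇒ ion charge 1+.
Anion [Mo…]: ligand charges -4, Mo(III) ⇒ ion charge 1−.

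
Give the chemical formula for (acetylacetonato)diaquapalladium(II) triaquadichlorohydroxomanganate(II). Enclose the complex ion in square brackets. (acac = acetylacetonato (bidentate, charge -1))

[Pd(acac)(H2O)2][MnCl2(H2O)3(OH)]

Cation [Pd…]: ligand charges -1, Pd(II) ⇒ ion charge 1+.
Anion [Mn…]: ligand charges -3, Mn(II) ⇒ ion charge 1−.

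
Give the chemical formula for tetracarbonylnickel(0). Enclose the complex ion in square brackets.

Ligands: 4 carbonyl (CO, neutral). Ligand charge sum = 0.
With Ni in oxidation state 0, the complex ion is [Ni...].

[Ni(CO)4]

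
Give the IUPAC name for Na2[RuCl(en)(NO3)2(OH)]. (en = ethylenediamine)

The 2 sodium counter-ions carry a total charge of +2, so each complex ion is 2−.
Ligand charges: 1×ethylenediamine (neutral), 1×hydroxo (-1 each), 1×chloro (-1 each), 2×nitrato (-1 each); total -4. So Ru + (-4) = 2−, giving Ru = +2.
Ligands are named alphabetically: chloro before ethylenediamine before hydroxo before nitrato.
The complex ion is anionic, so ruthenium takes the -ate form ruthenate(II).

sodium chloro(ethylenediamine)hydroxodinitratoruthenate(II)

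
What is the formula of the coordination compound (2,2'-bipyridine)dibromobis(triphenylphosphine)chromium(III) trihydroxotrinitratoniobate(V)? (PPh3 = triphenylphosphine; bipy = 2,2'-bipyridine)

[Cr(bipy)Br2(PPh3)2][Nb(NO3)3(OH)3]

Cation [Cr…]: ligand charges -2, Cr(III) ⇒ ion charge 1+.
Anion [Nb…]: ligand charges -6, Nb(V) ⇒ ion charge 1−.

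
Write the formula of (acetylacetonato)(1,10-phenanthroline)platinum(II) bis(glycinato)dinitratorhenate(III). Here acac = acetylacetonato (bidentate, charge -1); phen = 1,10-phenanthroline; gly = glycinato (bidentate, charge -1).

[Pt(acac)(phen)][Re(gly)2(NO3)2]

Cation [Pt…]: ligand charges -1, Pt(II) ⇒ ion charge 1+.
Anion [Re…]: ligand charges -4, Re(III) ⇒ ion charge 1−.
One 1+ cation balances one 1− anion.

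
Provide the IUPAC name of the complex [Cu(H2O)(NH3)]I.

ammineaquacopper(I) iodide

The 1 iodide counter-ion carries a total charge of -1, so each complex ion is 1+.
Ligand charges: 1×aqua (neutral), 1×ammine (neutral); total 0. So Cu + (0) = 1+, giving Cu = +1.
Ligands are named alphabetically: ammine before aqua.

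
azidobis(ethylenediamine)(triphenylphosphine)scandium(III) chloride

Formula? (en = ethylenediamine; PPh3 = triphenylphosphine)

Ligands: 1 azido (N3, -1), 2 ethylenediamine (en, neutral), 1 triphenylphosphine (PPh3, neutral). Ligand charge sum = -1.
With Sc in oxidation state +3, the complex ion is [Sc...]^2+.
Charge balance with chloride (-1) requires 1 complex ion per 2 chloride.

[Sc(en)2(N3)(PPh3)]Cl2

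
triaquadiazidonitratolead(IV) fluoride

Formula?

[Pb(H2O)3(N3)2(NO3)]F

Ligands: 3 aqua (H2O, neutral), 1 nitrato (NO3, -1), 2 azido (N3, -1). Ligand charge sum = -3.
Charge balance with fluoride (-1) requires 1 complex ion per 1 fluoride.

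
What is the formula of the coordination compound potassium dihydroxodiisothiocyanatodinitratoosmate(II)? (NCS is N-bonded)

K4[Os(NCS)2(NO3)2(OH)2]

Ligands: 2 nitrato (NO3, -1), 2 hydroxo (OH, -1), 2 isothiocyanato (NCS, -1). Ligand charge sum = -6.
Charge balance with potassium (+1) requires 1 complex ion per 4 potassium.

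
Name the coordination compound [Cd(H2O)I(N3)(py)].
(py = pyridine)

aquaazidoiodo(pyridine)cadmium(II)

There is no counter-ion, so the complex is neutral overall.
Ligand charges: 1×aqua (neutral), 1×iodo (-1 each), 1×azido (-1 each), 1×pyridine (neutral); total -2. So Cd + (-2) = 0, giving Cd = +2.
Ligands are named alphabetically: aqua before azido before iodo before pyridine.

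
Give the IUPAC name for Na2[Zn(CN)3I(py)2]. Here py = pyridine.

sodium tricyanoiodobis(pyridine)zincate(II)

The 2 sodium counter-ions carry a total charge of +2, so each complex ion is 2−.
Ligand charges: 1×iodo (-1 each), 2×pyridine (neutral), 3×cyano (-1 each); total -4. So Zn + (-4) = 2−, giving Zn = +2.
Ligands are named alphabetically: cyano before iodo before pyridine.
The complex ion is anionic, so zinc takes the -ate form zincate(II).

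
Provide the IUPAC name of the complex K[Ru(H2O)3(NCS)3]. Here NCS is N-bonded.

potassium triaquatriisothiocyanatoruthenate(II)

The 1 potassium counter-ion carries a total charge of +1, so each complex ion is 1−.
Ligand charges: 3×aqua (neutral), 3×isothiocyanato (-1 each); total -3. So Ru + (-3) = 1−, giving Ru = +2.
Ligands are named alphabetically: aqua before isothiocyanato.
The complex ion is anionic, so ruthenium takes the -ate form ruthenate(II).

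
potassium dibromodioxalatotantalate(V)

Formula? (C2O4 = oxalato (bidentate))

K[TaBr2(C2O4)2]

Ligands: 2 bromo (Br, -1), 2 oxalato (C2O4, -2). Ligand charge sum = -6.
With Ta in oxidation state +5, the complex ion is [Ta...]^1−.
Charge balance with potassium (+1) requires 1 complex ion per 1 potassium.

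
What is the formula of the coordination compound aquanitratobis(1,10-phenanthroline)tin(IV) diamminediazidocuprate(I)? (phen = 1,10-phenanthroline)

[Sn(H2O)(NO3)(phen)2][Cu(N3)2(NH3)2]3

Cation [Sn…]: ligand charges -1, Sn(IV) ⇒ ion charge 3+.
Anion [Cu…]: ligand charges -2, Cu(I) ⇒ ion charge 1−.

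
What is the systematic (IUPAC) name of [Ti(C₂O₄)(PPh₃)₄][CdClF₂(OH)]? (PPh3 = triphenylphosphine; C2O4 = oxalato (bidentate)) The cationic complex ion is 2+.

Both ions are complex: the cation is named first with the plain metal name, the anion second with the -ate form; each ion's ligands are alphabetised independently.
The complex cation is given as 2+; its ligand charges sum to -2, so Ti = +4.
A 1:1 salt means the anion carries the equal and opposite charge, 2−.
Anion: ligand charges sum to -4; for the ion to be 2−, Cd = +2.

oxalatotetrakis(triphenylphosphine)titanium(IV) chlorodifluorohydroxocadmate(II)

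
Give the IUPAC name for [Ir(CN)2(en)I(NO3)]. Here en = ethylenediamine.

There is no counter-ion, so the complex is neutral overall.
Ligand charges: 1×iodo (-1 each), 2×cyano (-1 each), 1×ethylenediamine (neutral), 1×nitrato (-1 each); total -4. So Ir + (-4) = 0, giving Ir = +4.
Ligands are named alphabetically: cyano before ethylenediamine before iodo before nitrato.

dicyano(ethylenediamine)iodonitratoiridium(IV)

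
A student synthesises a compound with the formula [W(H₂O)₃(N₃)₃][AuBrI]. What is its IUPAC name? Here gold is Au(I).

Both ions are complex: the cation is named first with the plain metal name, the anion second with the -ate form; each ion's ligands are alphabetised independently.
Au is given as +1; the anion's ligand charges sum to -2, so the complex anion is 1−.
A 1:1 salt means the cation carries the equal and opposite charge, 1+.
Cation: ligand charges sum to -3; for the ion to be 1+, W = +4.

triaquatriazidotungsten(IV) bromoiodoaurate(I)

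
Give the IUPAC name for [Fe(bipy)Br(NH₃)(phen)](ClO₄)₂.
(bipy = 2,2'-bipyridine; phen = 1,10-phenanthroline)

ammine(2,2'-bipyridine)bromo(1,10-phenanthroline)iron(III) perchlorate

The 2 perchlorate counter-ions carry a total charge of -2, so each complex ion is 2+.
Ligand charges: 1×2,2'-bipyridine (neutral), 1×ammine (neutral), 1×bromo (-1 each), 1×1,10-phenanthroline (neutral); total -1. So Fe + (-1) = 2+, giving Fe = +3.
Ligands are named alphabetically: ammine before bipyridine before bromo before phenanthroline.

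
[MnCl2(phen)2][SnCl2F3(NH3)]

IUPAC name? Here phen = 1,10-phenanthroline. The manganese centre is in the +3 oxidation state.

dichlorobis(1,10-phenanthroline)manganese(III) amminedichlorotrifluorostannate(IV)

Mn is given as +3; the cation's ligand charges sum to -2, so the complex cation is 1+.
A 1:1 salt means the anion carries the equal and opposite charge, 1−.
Anion: ligand charges sum to -5; for the ion to be 1−, Sn = +4.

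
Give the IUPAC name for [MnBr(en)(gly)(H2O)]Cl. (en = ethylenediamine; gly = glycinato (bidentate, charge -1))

aquabromo(ethylenediamine)(glycinato)manganese(III) chloride

The 1 chloride counter-ion carries a total charge of -1, so each complex ion is 1+.
Ligand charges: 1×aqua (neutral), 1×ethylenediamine (neutral), 1×bromo (-1 each), 1×glycinato (-1 each); total -2. So Mn + (-2) = 1+, giving Mn = +3.
Ligands are named alphabetically: aqua before bromo before ethylenediamine before glycinato.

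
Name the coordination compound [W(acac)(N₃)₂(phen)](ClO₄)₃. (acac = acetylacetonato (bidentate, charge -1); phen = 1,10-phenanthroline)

The 3 perchlorate counter-ions carry a total charge of -3, so each complex ion is 3+.
Ligand charges: 2×azido (-1 each), 1×acetylacetonato (-1 each), 1×1,10-phenanthroline (neutral); total -3. So W + (-3) = 3+, giving W = +6.
Ligands are named alphabetically: acetylacetonato before azido before phenanthroline.

(acetylacetonato)diazido(1,10-phenanthroline)tungsten(VI) perchlorate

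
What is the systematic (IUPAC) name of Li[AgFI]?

The 1 lithium counter-ion carries a total charge of +1, so each complex ion is 1−.
Ligand charges: 1×fluoro (-1 each), 1×iodo (-1 each); total -2. So Ag + (-2) = 1−, giving Ag = +1.
The complex ion is anionic, so silver takes the -ate form argentate(I).

lithium fluoroiodoargentate(I)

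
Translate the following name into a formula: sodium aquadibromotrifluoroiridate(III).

Na2[IrBr2F3(H2O)]

Ligands: 3 fluoro (F, -1), 2 bromo (Br, -1), 1 aqua (H2O, neutral). Ligand charge sum = -5.
With Ir in oxidation state +3, the complex ion is [Ir...]^2−.
Charge balance with sodium (+1) requires 1 complex ion per 2 sodium.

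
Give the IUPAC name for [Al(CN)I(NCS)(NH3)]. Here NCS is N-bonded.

There is no counter-ion, so the complex is neutral overall.
Ligand charges: 1×ammine (neutral), 1×cyano (-1 each), 1×isothiocyanato (-1 each), 1×iodo (-1 each); total -3. So Al + (-3) = 0, giving Al = +3.
Ligands are named alphabetically: ammine before cyano before iodo before isothiocyanato.

amminecyanoiodoisothiocyanatoaluminium(III)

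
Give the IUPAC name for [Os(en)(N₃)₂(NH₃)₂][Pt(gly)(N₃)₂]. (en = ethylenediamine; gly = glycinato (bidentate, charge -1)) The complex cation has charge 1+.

diamminediazido(ethylenediamine)osmium(III) diazido(glycinato)platinate(II)

Both ions are complex: the cation is named first with the plain metal name, the anion second with the -ate form; each ion's ligands are alphabetised independently.
The complex cation is given as 1+; its ligand charges sum to -2, so Os = +3.
A 1:1 salt means the anion carries the equal and opposite charge, 1−.
Anion: ligand charges sum to -3; for the ion to be 1−, Pt = +2.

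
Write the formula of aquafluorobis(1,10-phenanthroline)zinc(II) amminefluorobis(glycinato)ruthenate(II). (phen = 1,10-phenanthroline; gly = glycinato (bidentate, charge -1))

[ZnF(H2O)(phen)2][RuF(gly)2(NH3)]

Cation [Zn…]: ligand charges -1, Zn(II) ⇒ ion charge 1+.
Anion [Ru…]: ligand charges -3, Ru(II) ⇒ ion charge 1−.
One 1+ cation balances one 1− anion.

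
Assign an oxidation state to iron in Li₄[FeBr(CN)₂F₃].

+2

4 lithium outside the brackets (+1 each) → the complex ion is 4−.
Ligand charges: 1×Br = -1; 3×F = -3; 2×CN = -2; sum -6.
Fe + (-6) = 4− ⇒ Fe is +2.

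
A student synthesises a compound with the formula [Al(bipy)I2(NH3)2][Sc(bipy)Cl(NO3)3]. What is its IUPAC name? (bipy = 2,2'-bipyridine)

diammine(2,2'-bipyridine)diiodoaluminium(III) (2,2'-bipyridine)chlorotrinitratoscandate(III)

Both ions are complex: the cation is named first with the plain metal name, the anion second with the -ate form; each ion's ligands are alphabetised independently.
Aluminium is always +3 in its complexes; the cation's ligand charges sum to -2, so the complex cation is 1+.
A 1:1 salt means the anion carries the equal and opposite charge, 1−.
Anion: ligand charges sum to -4; for the ion to be 1−, Sc = +3.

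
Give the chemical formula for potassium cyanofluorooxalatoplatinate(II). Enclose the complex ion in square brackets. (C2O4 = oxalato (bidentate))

K2[Pt(C2O4)(CN)F]

Ligands: 1 oxalato (C2O4, -2), 1 cyano (CN, -1), 1 fluoro (F, -1). Ligand charge sum = -4.
Charge balance with potassium (+1) requires 1 complex ion per 2 potassium.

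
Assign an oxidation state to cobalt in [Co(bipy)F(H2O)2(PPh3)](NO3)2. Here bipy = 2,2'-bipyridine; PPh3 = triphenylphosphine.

+3

2 nitrate outside the brackets (-1 each) → the complex ion is 2+.
Ligand charges: 1×F = -1; 2×H2O neutral; 1×bipy neutral; 1×PPh3 neutral; sum -1.
Co + (-1) = 2+ ⇒ Co is +3.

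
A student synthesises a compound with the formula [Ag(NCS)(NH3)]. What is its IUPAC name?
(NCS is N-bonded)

ammineisothiocyanatosilver(I)

There is no counter-ion, so the complex is neutral overall.
Ligand charges: 1×ammine (neutral), 1×isothiocyanato (-1 each); total -1. So Ag + (-1) = 0, giving Ag = +1.
Ligands are named alphabetically: ammine before isothiocyanato.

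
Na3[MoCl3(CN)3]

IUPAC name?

The 3 sodium counter-ions carry a total charge of +3, so each complex ion is 3−.
Ligand charges: 3×cyano (-1 each), 3×chloro (-1 each); total -6. So Mo + (-6) = 3−, giving Mo = +3.
Ligands are named alphabetically: chloro before cyano.
The complex ion is anionic, so molybdenum takes the -ate form molybdate(III).

sodium trichlorotricyanomolybdate(III)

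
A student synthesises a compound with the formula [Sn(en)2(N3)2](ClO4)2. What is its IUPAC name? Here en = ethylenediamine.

The 2 perchlorate counter-ions carry a total charge of -2, so each complex ion is 2+.
Ligand charges: 2×azido (-1 each), 2×ethylenediamine (neutral); total -2. So Sn + (-2) = 2+, giving Sn = +4.
Ligands are named alphabetically: azido before ethylenediamine.

diazidobis(ethylenediamine)tin(IV) perchlorate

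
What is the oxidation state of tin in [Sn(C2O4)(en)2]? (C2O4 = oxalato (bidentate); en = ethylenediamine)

No counter-ion: the bracketed complex is neutral.
Ligand charges: 1×C2O4 = -2; 2×en neutral; sum -2.
Sn + (-2) = 0 ⇒ Sn is +2.

+2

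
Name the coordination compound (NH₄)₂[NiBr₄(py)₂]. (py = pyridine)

ammonium tetrabromobis(pyridine)nickelate(II)

The 2 ammonium counter-ions carry a total charge of +2, so each complex ion is 2−.
Ligand charges: 2×pyridine (neutral), 4×bromo (-1 each); total -4. So Ni + (-4) = 2−, giving Ni = +2.
Ligands are named alphabetically: bromo before pyridine.
The complex ion is anionic, so nickel takes the -ate form nickelate(II).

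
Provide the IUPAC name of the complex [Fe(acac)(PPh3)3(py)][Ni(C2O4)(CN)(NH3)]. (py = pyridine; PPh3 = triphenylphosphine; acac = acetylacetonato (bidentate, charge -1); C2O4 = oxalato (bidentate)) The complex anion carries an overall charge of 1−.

The complex anion is given as 1−; its ligand charges sum to -3, so Ni = +2.
A 1:1 salt means the cation carries the equal and opposite charge, 1+.
Cation: ligand charges sum to -1; for the ion to be 1+, Fe = +2.

(acetylacetonato)(pyridine)tris(triphenylphosphine)iron(II) amminecyanooxalatonickelate(II)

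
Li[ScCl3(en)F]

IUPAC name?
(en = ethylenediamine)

The 1 lithium counter-ion carries a total charge of +1, so each complex ion is 1−.
Ligand charges: 3×chloro (-1 each), 1×fluoro (-1 each), 1×ethylenediamine (neutral); total -4. So Sc + (-4) = 1−, giving Sc = +3.
Ligands are named alphabetically: chloro before ethylenediamine before fluoro.
The complex ion is anionic, so scandium takes the -ate form scandate(III).

lithium trichloro(ethylenediamine)fluoroscandate(III)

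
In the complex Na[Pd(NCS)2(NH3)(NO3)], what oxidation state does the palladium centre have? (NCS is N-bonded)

1 sodium outside the brackets (+1 each) → the complex ion is 1−.
Ligand charges: 1×NO3 = -1; 1×NH3 neutral; 2×NCS = -2; sum -3.
Pd + (-3) = 1− ⇒ Pd is +2.

+2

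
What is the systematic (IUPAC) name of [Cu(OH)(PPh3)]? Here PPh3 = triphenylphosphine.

hydroxo(triphenylphosphine)copper(I)

There is no counter-ion, so the complex is neutral overall.
Ligand charges: 1×triphenylphosphine (neutral), 1×hydroxo (-1 each); total -1. So Cu + (-1) = 0, giving Cu = +1.
Ligands are named alphabetically: hydroxo before triphenylphosphine.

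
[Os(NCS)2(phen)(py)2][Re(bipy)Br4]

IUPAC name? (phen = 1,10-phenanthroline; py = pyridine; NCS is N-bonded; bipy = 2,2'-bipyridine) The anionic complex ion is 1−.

Both ions are complex: the cation is named first with the plain metal name, the anion second with the -ate form; each ion's ligands are alphabetised independently.
The complex anion is given as 1−; its ligand charges sum to -4, so Re = +3.
A 1:1 salt means the cation carries the equal and opposite charge, 1+.
Cation: ligand charges sum to -2; for the ion to be 1+, Os = +3.

diisothiocyanato(1,10-phenanthroline)bis(pyridine)osmium(III) (2,2'-bipyridine)tetrabromorhenate(III)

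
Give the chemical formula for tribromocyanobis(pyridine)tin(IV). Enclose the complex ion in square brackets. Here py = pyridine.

[SnBr3(CN)(py)2]

Ligands: 3 bromo (Br, -1), 1 cyano (CN, -1), 2 pyridine (py, neutral). Ligand charge sum = -4.
With Sn in oxidation state +4, the complex ion is [Sn...].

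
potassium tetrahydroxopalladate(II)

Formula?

Ligands: 4 hydroxo (OH, -1). Ligand charge sum = -4.
With Pd in oxidation state +2, the complex ion is [Pd...]^2−.
Charge balance with potassium (+1) requires 1 complex ion per 2 potassium.

K2[Pd(OH)4]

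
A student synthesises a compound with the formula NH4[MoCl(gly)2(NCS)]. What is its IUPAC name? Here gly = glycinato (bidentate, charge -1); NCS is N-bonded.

ammonium chlorobis(glycinato)isothiocyanatomolybdate(III)

The 1 ammonium counter-ion carries a total charge of +1, so each complex ion is 1−.
Ligand charges: 2×glycinato (-1 each), 1×chloro (-1 each), 1×isothiocyanato (-1 each); total -4. So Mo + (-4) = 1−, giving Mo = +3.
Ligands are named alphabetically: chloro before glycinato before isothiocyanato.
The complex ion is anionic, so molybdenum takes the -ate form molybdate(III).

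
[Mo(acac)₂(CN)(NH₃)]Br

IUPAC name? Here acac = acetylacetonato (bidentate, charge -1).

bis(acetylacetonato)amminecyanomolybdenum(IV) bromide

The 1 bromide counter-ion carries a total charge of -1, so each complex ion is 1+.
Ligand charges: 2×acetylacetonato (-1 each), 1×ammine (neutral), 1×cyano (-1 each); total -3. So Mo + (-3) = 1+, giving Mo = +4.
Ligands are named alphabetically: acetylacetonato before ammine before cyano.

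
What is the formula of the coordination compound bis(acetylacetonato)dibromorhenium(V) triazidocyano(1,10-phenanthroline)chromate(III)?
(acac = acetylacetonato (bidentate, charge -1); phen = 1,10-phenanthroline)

[Re(acac)2Br2][Cr(CN)(N3)3(phen)]

Cation [Re…]: ligand charges -4, Re(V) ⇒ ion charge 1+.
Anion [Cr…]: ligand charges -4, Cr(III) ⇒ ion charge 1−.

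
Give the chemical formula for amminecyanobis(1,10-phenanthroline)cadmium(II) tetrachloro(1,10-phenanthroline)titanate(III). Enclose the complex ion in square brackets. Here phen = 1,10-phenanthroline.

Cation [Cd…]: ligand charges -1, Cd(II) ⇒ ion charge 1+.
Anion [Ti…]: ligand charges -4, Ti(III) ⇒ ion charge 1−.
One 1+ cation balances one 1− anion.

[Cd(CN)(NH3)(phen)2][TiCl4(phen)]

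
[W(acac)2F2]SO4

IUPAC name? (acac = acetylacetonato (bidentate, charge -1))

bis(acetylacetonato)difluorotungsten(VI) sulfate

The 1 sulfate counter-ion carries a total charge of -2, so each complex ion is 2+.
Ligand charges: 2×fluoro (-1 each), 2×acetylacetonato (-1 each); total -4. So W + (-4) = 2+, giving W = +6.
Ligands are named alphabetically: acetylacetonato before fluoro.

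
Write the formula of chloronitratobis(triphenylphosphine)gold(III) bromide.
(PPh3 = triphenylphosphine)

Ligands: 1 nitrato (NO3, -1), 2 triphenylphosphine (PPh3, neutral), 1 chloro (Cl, -1). Ligand charge sum = -2.
With Au in oxidation state +3, the complex ion is [Au...]^1+.
Charge balance with bromide (-1) requires 1 complex ion per 1 bromide.

[AuCl(NO3)(PPh3)2]Br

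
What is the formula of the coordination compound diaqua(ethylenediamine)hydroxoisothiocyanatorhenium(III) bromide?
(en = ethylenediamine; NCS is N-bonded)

[Re(en)(H2O)2(NCS)(OH)]Br

Ligands: 2 aqua (H2O, neutral), 1 ethylenediamine (en, neutral), 1 hydroxo (OH, -1), 1 isothiocyanato (NCS, -1). Ligand charge sum = -2.
With Re in oxidation state +3, the complex ion is [Re...]^1+.
Charge balance with bromide (-1) requires 1 complex ion per 1 bromide.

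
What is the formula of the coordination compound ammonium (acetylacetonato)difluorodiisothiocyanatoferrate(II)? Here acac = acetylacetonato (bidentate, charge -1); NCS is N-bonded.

(NH4)3[Fe(acac)F2(NCS)2]

Ligands: 1 acetylacetonato (acac, -1), 2 isothiocyanato (NCS, -1), 2 fluoro (F, -1). Ligand charge sum = -5.
With Fe in oxidation state +2, the complex ion is [Fe...]^3−.
Charge balance with ammonium (+1) requires 1 complex ion per 3 ammonium.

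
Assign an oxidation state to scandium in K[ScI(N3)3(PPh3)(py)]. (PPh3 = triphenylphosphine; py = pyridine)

1 potassium outside the brackets (+1 each) → the complex ion is 1−.
Ligand charges: 1×I = -1; 3×N3 = -3; 1×PPh3 neutral; 1×py neutral; sum -4.
Sc + (-4) = 1− ⇒ Sc is +3.

+3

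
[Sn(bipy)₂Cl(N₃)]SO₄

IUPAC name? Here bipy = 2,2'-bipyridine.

azidobis(2,2'-bipyridine)chlorotin(IV) sulfate

The 1 sulfate counter-ion carries a total charge of -2, so each complex ion is 2+.
Ligand charges: 2×2,2'-bipyridine (neutral), 1×chloro (-1 each), 1×azido (-1 each); total -2. So Sn + (-2) = 2+, giving Sn = +4.
Ligands are named alphabetically: azido before bipyridine before chloro.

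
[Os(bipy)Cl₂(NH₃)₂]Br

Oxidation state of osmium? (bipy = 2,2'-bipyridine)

1 bromide outside the brackets (-1 each) → the complex ion is 1+.
Ligand charges: 1×bipy neutral; 2×NH3 neutral; 2×Cl = -2; sum -2.
Os + (-2) = 1+ ⇒ Os is +3.

+3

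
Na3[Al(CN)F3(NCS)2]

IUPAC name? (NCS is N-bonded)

The 3 sodium counter-ions carry a total charge of +3, so each complex ion is 3−.
Ligand charges: 2×isothiocyanato (-1 each), 1×cyano (-1 each), 3×fluoro (-1 each); total -6. So Al + (-6) = 3−, giving Al = +3.
Ligands are named alphabetically: cyano before fluoro before isothiocyanato.
The complex ion is anionic, so aluminium takes the -ate form aluminate(III).

sodium cyanotrifluorodiisothiocyanatoaluminate(III)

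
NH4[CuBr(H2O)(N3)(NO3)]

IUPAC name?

The 1 ammonium counter-ion carries a total charge of +1, so each complex ion is 1−.
Ligand charges: 1×nitrato (-1 each), 1×azido (-1 each), 1×bromo (-1 each), 1×aqua (neutral); total -3. So Cu + (-3) = 1−, giving Cu = +2.
Ligands are named alphabetically: aqua before azido before bromo before nitrato.
The complex ion is anionic, so copper takes the -ate form cuprate(II).

ammonium aquaazidobromonitratocuprate(II)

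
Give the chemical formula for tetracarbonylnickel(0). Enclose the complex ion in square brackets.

Ligands: 4 carbonyl (CO, neutral). Ligand charge sum = 0.
With Ni in oxidation state 0, the complex ion is [Ni...].

[Ni(CO)4]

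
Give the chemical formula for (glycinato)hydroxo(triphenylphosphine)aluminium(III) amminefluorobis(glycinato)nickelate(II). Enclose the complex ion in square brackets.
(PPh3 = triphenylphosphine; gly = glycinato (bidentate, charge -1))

Cation [Al…]: ligand charges -2, Al(III) ⇒ ion charge 1+.
Anion [Ni…]: ligand charges -3, Ni(II) ⇒ ion charge 1−.
One 1+ cation balances one 1− anion.

[Al(gly)(OH)(PPh3)][NiF(gly)2(NH3)]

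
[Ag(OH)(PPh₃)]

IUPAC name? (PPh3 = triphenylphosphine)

hydroxo(triphenylphosphine)silver(I)

There is no counter-ion, so the complex is neutral overall.
Ligand charges: 1×hydroxo (-1 each), 1×triphenylphosphine (neutral); total -1. So Ag + (-1) = 0, giving Ag = +1.
Ligands are named alphabetically: hydroxo before triphenylphosphine.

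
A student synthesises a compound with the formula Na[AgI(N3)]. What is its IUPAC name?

The 1 sodium counter-ion carries a total charge of +1, so each complex ion is 1−.
Ligand charges: 1×azido (-1 each), 1×iodo (-1 each); total -2. So Ag + (-2) = 1−, giving Ag = +1.
Ligands are named alphabetically: azido before iodo.
The complex ion is anionic, so silver takes the -ate form argentate(I).

sodium azidoiodoargentate(I)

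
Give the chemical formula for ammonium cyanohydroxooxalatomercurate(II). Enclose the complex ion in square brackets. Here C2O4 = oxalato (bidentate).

Ligands: 1 hydroxo (OH, -1), 1 cyano (CN, -1), 1 oxalato (C2O4, -2). Ligand charge sum = -4.
With Hg in oxidation state +2, the complex ion is [Hg...]^2−.
Charge balance with ammonium (+1) requires 1 complex ion per 2 ammonium.

(NH4)2[Hg(C2O4)(CN)(OH)]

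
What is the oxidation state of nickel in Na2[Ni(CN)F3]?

+2

2 sodium outside the brackets (+1 each) → the complex ion is 2−.
Ligand charges: 1×CN = -1; 3×F = -3; sum -4.
Ni + (-4) = 2− ⇒ Ni is +2.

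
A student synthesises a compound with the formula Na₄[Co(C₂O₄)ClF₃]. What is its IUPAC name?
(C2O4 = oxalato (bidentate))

sodium chlorotrifluorooxalatocobaltate(II)

The 4 sodium counter-ions carry a total charge of +4, so each complex ion is 4−.
Ligand charges: 1×chloro (-1 each), 1×oxalato (-2 each), 3×fluoro (-1 each); total -6. So Co + (-6) = 4−, giving Co = +2.
Ligands are named alphabetically: chloro before fluoro before oxalato.
The complex ion is anionic, so cobalt takes the -ate form cobaltate(II).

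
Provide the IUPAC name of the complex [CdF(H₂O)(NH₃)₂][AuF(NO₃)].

diammineaquafluorocadmium(II) fluoronitratoaurate(I)

Both ions are complex: the cation is named first with the plain metal name, the anion second with the -ate form; each ion's ligands are alphabetised independently.
Cadmium is always +2 in its complexes; the cation's ligand charges sum to -1, so the complex cation is 1+.
A 1:1 salt means the anion carries the equal and opposite charge, 1−.
Anion: ligand charges sum to -2; for the ion to be 1−, Au = +1.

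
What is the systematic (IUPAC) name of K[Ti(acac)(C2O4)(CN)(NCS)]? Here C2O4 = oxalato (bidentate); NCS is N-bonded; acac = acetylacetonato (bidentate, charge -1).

potassium (acetylacetonato)cyanoisothiocyanatooxalatotitanate(IV)

The 1 potassium counter-ion carries a total charge of +1, so each complex ion is 1−.
Ligand charges: 1×oxalato (-2 each), 1×isothiocyanato (-1 each), 1×cyano (-1 each), 1×acetylacetonato (-1 each); total -5. So Ti + (-5) = 1−, giving Ti = +4.
Ligands are named alphabetically: acetylacetonato before cyano before isothiocyanato before oxalato.
The complex ion is anionic, so titanium takes the -ate form titanate(IV).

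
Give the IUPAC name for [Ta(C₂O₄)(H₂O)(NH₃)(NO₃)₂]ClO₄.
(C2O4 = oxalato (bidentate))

ammineaquadinitratooxalatotantalum(V) perchlorate

The 1 perchlorate counter-ion carries a total charge of -1, so each complex ion is 1+.
Ligand charges: 2×nitrato (-1 each), 1×ammine (neutral), 1×oxalato (-2 each), 1×aqua (neutral); total -4. So Ta + (-4) = 1+, giving Ta = +5.
Ligands are named alphabetically: ammine before aqua before nitrato before oxalato.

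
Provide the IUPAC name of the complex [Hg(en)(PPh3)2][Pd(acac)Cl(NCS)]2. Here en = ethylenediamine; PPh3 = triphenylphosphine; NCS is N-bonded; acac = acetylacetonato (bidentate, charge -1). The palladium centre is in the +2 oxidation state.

(ethylenediamine)bis(triphenylphosphine)mercury(II) (acetylacetonato)chloroisothiocyanatopalladate(II)

Pd is given as +2; the anion's ligand charges sum to -3, so the complex anion is 1−.
With 2 anions per cation, the cation must be 2×1 = 2+.
Cation: ligand charges sum to 0; for the ion to be 2+, Hg = +2.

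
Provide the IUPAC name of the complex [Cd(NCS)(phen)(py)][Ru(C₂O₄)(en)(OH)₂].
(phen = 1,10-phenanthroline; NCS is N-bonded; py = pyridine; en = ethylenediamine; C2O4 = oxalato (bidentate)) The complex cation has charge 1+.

isothiocyanato(1,10-phenanthroline)(pyridine)cadmium(II) (ethylenediamine)dihydroxooxalatoruthenate(III)

Both ions are complex: the cation is named first with the plain metal name, the anion second with the -ate form; each ion's ligands are alphabetised independently.
The complex cation is given as 1+; its ligand charges sum to -1, so Cd = +2.
A 1:1 salt means the anion carries the equal and opposite charge, 1−.
Anion: ligand charges sum to -4; for the ion to be 1−, Ru = +3.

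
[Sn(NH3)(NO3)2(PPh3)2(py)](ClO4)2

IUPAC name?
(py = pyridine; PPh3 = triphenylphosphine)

The 2 perchlorate counter-ions carry a total charge of -2, so each complex ion is 2+.
Ligand charges: 1×ammine (neutral), 1×pyridine (neutral), 2×nitrato (-1 each), 2×triphenylphosphine (neutral); total -2. So Sn + (-2) = 2+, giving Sn = +4.
Ligands are named alphabetically: ammine before nitrato before pyridine before triphenylphosphine.

amminedinitrato(pyridine)bis(triphenylphosphine)tin(IV) perchlorate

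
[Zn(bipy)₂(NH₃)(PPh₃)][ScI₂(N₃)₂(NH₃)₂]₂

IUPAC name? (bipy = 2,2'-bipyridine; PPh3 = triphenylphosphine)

amminebis(2,2'-bipyridine)(triphenylphosphine)zinc(II) diamminediazidodiiodoscandate(III)

Both ions are complex: the cation is named first with the plain metal name, the anion second with the -ate form; each ion's ligands are alphabetised independently.
Zinc is always +2 in its complexes; the cation's ligand charges sum to 0, so the complex cation is 2+.
With 2 anions per cation, each anion must be 2/2 = 1−.
Anion: ligand charges sum to -4; for the ion to be 1−, Sc = +3.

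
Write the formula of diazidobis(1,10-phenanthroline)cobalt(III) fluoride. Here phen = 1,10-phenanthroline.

Ligands: 2 azido (N3, -1), 2 1,10-phenanthroline (phen, neutral). Ligand charge sum = -2.
Charge balance with fluoride (-1) requires 1 complex ion per 1 fluoride.

[Co(N3)2(phen)2]F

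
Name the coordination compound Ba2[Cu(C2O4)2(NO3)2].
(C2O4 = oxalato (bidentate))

The 2 barium counter-ions carry a total charge of +4, so each complex ion is 4−.
Ligand charges: 2×nitrato (-1 each), 2×oxalato (-2 each); total -6. So Cu + (-6) = 4−, giving Cu = +2.
The complex ion is anionic, so copper takes the -ate form cuprate(II).

barium dinitratodioxalatocuprate(II)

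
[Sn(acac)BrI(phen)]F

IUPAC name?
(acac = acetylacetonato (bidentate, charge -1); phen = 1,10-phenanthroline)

The 1 fluoride counter-ion carries a total charge of -1, so each complex ion is 1+.
Ligand charges: 1×iodo (-1 each), 1×acetylacetonato (-1 each), 1×bromo (-1 each), 1×1,10-phenanthroline (neutral); total -3. So Sn + (-3) = 1+, giving Sn = +4.
Ligands are named alphabetically: acetylacetonato before bromo before iodo before phenanthroline.

(acetylacetonato)bromoiodo(1,10-phenanthroline)tin(IV) fluoride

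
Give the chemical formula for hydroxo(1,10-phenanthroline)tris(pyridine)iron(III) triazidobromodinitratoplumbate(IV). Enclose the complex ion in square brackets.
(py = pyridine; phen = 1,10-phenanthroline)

[Fe(OH)(phen)(py)3][PbBr(N3)3(NO3)2]

Cation [Fe…]: ligand charges -1, Fe(III) ⇒ ion charge 2+.
Anion [Pb…]: ligand charges -6, Pb(IV) ⇒ ion charge 2−.
One 2+ cation balances one 2− anion.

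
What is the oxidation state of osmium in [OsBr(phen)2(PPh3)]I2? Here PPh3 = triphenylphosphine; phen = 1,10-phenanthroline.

2 iodide outside the brackets (-1 each) → the complex ion is 2+.
Ligand charges: 1×PPh3 neutral; 2×phen neutral; 1×Br = -1; sum -1.
Os + (-1) = 2+ ⇒ Os is +3.

+3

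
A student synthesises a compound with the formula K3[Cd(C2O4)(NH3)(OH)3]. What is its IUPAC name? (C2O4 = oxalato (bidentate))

potassium amminetrihydroxooxalatocadmate(II)

The 3 potassium counter-ions carry a total charge of +3, so each complex ion is 3−.
Ligand charges: 3×hydroxo (-1 each), 1×ammine (neutral), 1×oxalato (-2 each); total -5. So Cd + (-5) = 3−, giving Cd = +2.
The complex ion is anionic, so cadmium takes the -ate form cadmate(II).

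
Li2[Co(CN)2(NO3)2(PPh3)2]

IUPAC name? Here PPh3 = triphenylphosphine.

lithium dicyanodinitratobis(triphenylphosphine)cobaltate(II)

The 2 lithium counter-ions carry a total charge of +2, so each complex ion is 2−.
Ligand charges: 2×cyano (-1 each), 2×nitrato (-1 each), 2×triphenylphosphine (neutral); total -4. So Co + (-4) = 2−, giving Co = +2.
Ligands are named alphabetically: cyano before nitrato before triphenylphosphine.
The complex ion is anionic, so cobalt takes the -ate form cobaltate(II).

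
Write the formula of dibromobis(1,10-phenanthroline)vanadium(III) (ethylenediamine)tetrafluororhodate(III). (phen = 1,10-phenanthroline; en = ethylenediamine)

Cation [V…]: ligand charges -2, V(III) ⇒ ion charge 1+.
Anion [Rh…]: ligand charges -4, Rh(III) ⇒ ion charge 1−.
One 1+ cation balances one 1− anion.

[VBr2(phen)2][Rh(en)F4]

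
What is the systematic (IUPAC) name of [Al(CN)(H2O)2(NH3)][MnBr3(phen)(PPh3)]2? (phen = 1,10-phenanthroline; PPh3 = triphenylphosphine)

Both ions are complex: the cation is named first with the plain metal name, the anion second with the -ate form; each ion's ligands are alphabetised independently.
Aluminium is always +3 in its complexes; the cation's ligand charges sum to -1, so the complex cation is 2+.
With 2 anions per cation, each anion must be 2/2 = 1−.
Anion: ligand charges sum to -3; for the ion to be 1−, Mn = +2.

amminediaquacyanoaluminium(III) tribromo(1,10-phenanthroline)(triphenylphosphine)manganate(II)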